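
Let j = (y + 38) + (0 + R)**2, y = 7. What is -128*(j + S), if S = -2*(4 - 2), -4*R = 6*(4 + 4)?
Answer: -23680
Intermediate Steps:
R = -12 (R = -3*(4 + 4)/2 = -3*8/2 = -1/4*48 = -12)
S = -4 (S = -2*2 = -4)
j = 189 (j = (7 + 38) + (0 - 12)**2 = 45 + (-12)**2 = 45 + 144 = 189)
-128*(j + S) = -128*(189 - 4) = -128*185 = -23680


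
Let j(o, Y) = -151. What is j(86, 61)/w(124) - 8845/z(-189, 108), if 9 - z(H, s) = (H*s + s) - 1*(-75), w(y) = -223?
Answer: 1083503/4513074 ≈ 0.24008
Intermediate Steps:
z(H, s) = -66 - s - H*s (z(H, s) = 9 - ((H*s + s) - 1*(-75)) = 9 - ((s + H*s) + 75) = 9 - (75 + s + H*s) = 9 + (-75 - s - H*s) = -66 - s - H*s)
j(86, 61)/w(124) - 8845/z(-189, 108) = -151/(-223) - 8845/(-66 - 1*108 - 1*(-189)*108) = -151*(-1/223) - 8845/(-66 - 108 + 20412) = 151/223 - 8845/20238 = 1083503/4513074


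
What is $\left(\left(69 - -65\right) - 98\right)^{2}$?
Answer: $1296$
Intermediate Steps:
$\left(\left(69 - -65\right) - 98\right)^{2} = \left(\left(69 + 65\right) - 98\right)^{2} = \left(134 - 98\right)^{2} = 36^{2} = 1296$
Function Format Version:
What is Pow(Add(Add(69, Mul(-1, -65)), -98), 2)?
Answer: 1296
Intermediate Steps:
Pow(Add(Add(69, Mul(-1, -65)), -98), 2) = Pow(Add(Add(69, 65), -98), 2) = Pow(Add(134, -98), 2) = Pow(36, 2) = 1296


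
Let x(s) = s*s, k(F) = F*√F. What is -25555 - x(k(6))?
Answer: -25771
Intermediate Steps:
k(F) = F^(3/2)
x(s) = s²
-25555 - x(k(6)) = -25555 - (6^(3/2))² = -25555 - (6*√6)² = -25555 - 1*216 = -25555 - 216 = -25771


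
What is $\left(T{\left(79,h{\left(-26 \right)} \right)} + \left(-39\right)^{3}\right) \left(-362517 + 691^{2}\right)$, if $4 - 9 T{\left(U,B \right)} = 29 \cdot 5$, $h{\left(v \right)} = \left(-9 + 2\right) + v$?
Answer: $- \frac{20464051856}{3} \approx -6.8213 \cdot 10^{9}$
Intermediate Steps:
$h{\left(v \right)} = -7 + v$
$T{\left(U,B \right)} = - \frac{47}{3}$ ($T{\left(U,B \right)} = \frac{4}{9} - \frac{29 \cdot 5}{9} = \frac{4}{9} - \frac{145}{9} = - \frac{47}{3}$)
$\left(T{\left(79,h{\left(-26 \right)} \right)} + \left(-39\right)^{3}\right) \left(-362517 + 691^{2}\right) = \left(- \frac{47}{3} + \left(-39\right)^{3}\right) \left(-362517 + 691^{2}\right) = \left(- \frac{47}{3} - 59319\right) \left(-362517 + 477481\right) = \left(- \frac{178004}{3}\right) 114964 = - \frac{20464051856}{3}$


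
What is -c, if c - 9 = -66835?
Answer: 66826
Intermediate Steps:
c = -66826 (c = 9 - 66835 = -66826)
-c = -1*(-66826) = 66826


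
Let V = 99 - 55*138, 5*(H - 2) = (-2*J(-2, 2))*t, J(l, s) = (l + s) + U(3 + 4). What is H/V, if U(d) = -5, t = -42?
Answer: 82/7491 ≈ 0.010946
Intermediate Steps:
J(l, s) = -5 + l + s (J(l, s) = (l + s) - 5 = -5 + l + s)
H = -82 (H = 2 + (-2*(-5 - 2 + 2)*(-42))/5 = 2 + (-2*(-5)*(-42))/5 = 2 + (10*(-42))/5 = 2 + (⅕)*(-420) = 2 - 84 = -82)
V = -7491 (V = 99 - 7590 = -7491)
H/V = -82/(-7491) = -82*(-1/7491) = 82/7491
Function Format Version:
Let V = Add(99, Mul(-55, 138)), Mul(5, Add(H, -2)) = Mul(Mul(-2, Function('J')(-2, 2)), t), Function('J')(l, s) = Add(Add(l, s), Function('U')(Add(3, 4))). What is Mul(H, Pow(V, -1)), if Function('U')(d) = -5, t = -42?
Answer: Rational(82, 7491) ≈ 0.010946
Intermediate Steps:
Function('J')(l, s) = Add(-5, l, s) (Function('J')(l, s) = Add(Add(l, s), -5) = Add(-5, l, s))
H = -82 (H = Add(2, Mul(Rational(1, 5), Mul(Mul(-2, Add(-5, -2, 2)), -42))) = Add(2, Mul(Rational(1, 5), Mul(Mul(-2, -5), -42))) = Add(2, Mul(Rational(1, 5), Mul(10, -42))) = Add(2, Mul(Rational(1, 5), -420)) = Add(2, -84) = -82)
V = -7491 (V = Add(99, -7590) = -7491)
Mul(H, Pow(V, -1)) = Mul(-82, Pow(-7491, -1)) = Mul(-82, Rational(-1, 7491)) = Rational(82, 7491)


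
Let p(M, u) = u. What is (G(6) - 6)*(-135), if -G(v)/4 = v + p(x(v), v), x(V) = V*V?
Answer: 7290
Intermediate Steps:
x(V) = V²
G(v) = -8*v (G(v) = -4*(v + v) = -8*v)
(G(6) - 6)*(-135) = (-8*6 - 6)*(-135) = (-48 - 6)*(-135) = -54*(-135) = 7290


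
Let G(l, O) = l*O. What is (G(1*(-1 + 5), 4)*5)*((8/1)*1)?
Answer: 640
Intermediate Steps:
G(l, O) = O*l
(G(1*(-1 + 5), 4)*5)*((8/1)*1) = ((4*(1*(-1 + 5)))*5)*((8/1)*1) = ((4*(1*4))*5)*((8*1)*1) = ((4*4)*5)*(8*1) = (16*5)*8 = 80*8 = 640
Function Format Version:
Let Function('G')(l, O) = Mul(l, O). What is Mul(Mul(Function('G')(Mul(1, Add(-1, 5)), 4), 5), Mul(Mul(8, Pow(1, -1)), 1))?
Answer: 640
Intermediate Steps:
Function('G')(l, O) = Mul(O, l)
Mul(Mul(Function('G')(Mul(1, Add(-1, 5)), 4), 5), Mul(Mul(8, Pow(1, -1)), 1)) = Mul(Mul(Mul(4, Mul(1, Add(-1, 5))), 5), Mul(Mul(8, Pow(1, -1)), 1)) = Mul(Mul(Mul(4, Mul(1, 4)), 5), Mul(Mul(8, 1), 1)) = Mul(Mul(Mul(4, 4), 5), Mul(8, 1)) = Mul(Mul(16, 5), 8) = Mul(80, 8) = 640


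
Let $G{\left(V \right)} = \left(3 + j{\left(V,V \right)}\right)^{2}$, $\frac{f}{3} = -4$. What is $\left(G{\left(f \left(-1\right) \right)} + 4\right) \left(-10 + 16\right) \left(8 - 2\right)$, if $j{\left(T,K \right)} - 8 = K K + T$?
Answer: $1004148$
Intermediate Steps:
$j{\left(T,K \right)} = 8 + T + K^{2}$ ($j{\left(T,K \right)} = 8 + \left(K K + T\right) = 8 + \left(K^{2} + T\right) = 8 + \left(T + K^{2}\right) = 8 + T + K^{2}$)
$f = -12$ ($f = 3 \left(-4\right) = -12$)
$G{\left(V \right)} = \left(11 + V + V^{2}\right)^{2}$ ($G{\left(V \right)} = \left(3 + \left(8 + V + V^{2}\right)\right)^{2} = \left(11 + V + V^{2}\right)^{2}$)
$\left(G{\left(f \left(-1\right) \right)} + 4\right) \left(-10 + 16\right) \left(8 - 2\right) = \left(\left(11 - -12 + \left(\left(-12\right) \left(-1\right)\right)^{2}\right)^{2} + 4\right) \left(-10 + 16\right) \left(8 - 2\right) = \left(\left(11 + 12 + 12^{2}\right)^{2} + 4\right) 6 \cdot 6 = \left(\left(11 + 12 + 144\right)^{2} + 4\right) 36 = \left(167^{2} + 4\right) 36 = \left(27889 + 4\right) 36 = 27893 \cdot 36 = 1004148$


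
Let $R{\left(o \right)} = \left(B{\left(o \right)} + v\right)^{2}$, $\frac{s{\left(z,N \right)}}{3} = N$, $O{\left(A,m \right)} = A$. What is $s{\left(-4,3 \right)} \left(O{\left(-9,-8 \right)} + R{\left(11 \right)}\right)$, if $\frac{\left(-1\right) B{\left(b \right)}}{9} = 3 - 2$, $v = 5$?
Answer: $63$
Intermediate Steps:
$s{\left(z,N \right)} = 3 N$
$B{\left(b \right)} = -9$ ($B{\left(b \right)} = - 9 \left(3 - 2\right) = \left(-9\right) 1 = -9$)
$R{\left(o \right)} = 16$ ($R{\left(o \right)} = \left(-9 + 5\right)^{2} = \left(-4\right)^{2} = 16$)
$s{\left(-4,3 \right)} \left(O{\left(-9,-8 \right)} + R{\left(11 \right)}\right) = 3 \cdot 3 \left(-9 + 16\right) = 9 \cdot 7 = 63$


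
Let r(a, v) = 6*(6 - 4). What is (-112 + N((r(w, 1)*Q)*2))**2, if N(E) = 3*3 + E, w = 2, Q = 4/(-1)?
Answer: 39601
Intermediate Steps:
Q = -4 (Q = 4*(-1) = -4)
r(a, v) = 12 (r(a, v) = 6*2 = 12)
N(E) = 9 + E
(-112 + N((r(w, 1)*Q)*2))**2 = (-112 + (9 + (12*(-4))*2))**2 = (-112 + (9 - 48*2))**2 = (-112 + (9 - 96))**2 = (-112 - 87)**2 = (-199)**2 = 39601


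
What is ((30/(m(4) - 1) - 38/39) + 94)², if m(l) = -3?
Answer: 44502241/6084 ≈ 7314.6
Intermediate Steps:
((30/(m(4) - 1) - 38/39) + 94)² = ((30/(-3 - 1) - 38/39) + 94)² = ((30/(-4) - 38*1/39) + 94)² = ((30*(-¼) - 38/39) + 94)² = ((-15/2 - 38/39) + 94)² = (-661/78 + 94)² = (6671/78)² = 44502241/6084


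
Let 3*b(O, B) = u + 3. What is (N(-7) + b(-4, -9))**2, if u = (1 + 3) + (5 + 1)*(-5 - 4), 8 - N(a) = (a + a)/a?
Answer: 841/9 ≈ 93.444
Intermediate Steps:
N(a) = 6 (N(a) = 8 - (a + a)/a = 8 - 2*a/a = 8 - 1*2 = 8 - 2 = 6)
u = -50 (u = 4 + 6*(-9) = 4 - 54 = -50)
b(O, B) = -47/3 (b(O, B) = (-50 + 3)/3 = (1/3)*(-47) = -47/3)
(N(-7) + b(-4, -9))**2 = (6 - 47/3)**2 = (-29/3)**2 = 841/9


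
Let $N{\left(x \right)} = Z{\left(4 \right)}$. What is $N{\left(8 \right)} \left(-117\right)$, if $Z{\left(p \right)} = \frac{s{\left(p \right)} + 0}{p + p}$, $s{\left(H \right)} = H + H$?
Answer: $-117$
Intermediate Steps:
$s{\left(H \right)} = 2 H$
$Z{\left(p \right)} = 1$ ($Z{\left(p \right)} = \frac{2 p + 0}{p + p} = \frac{2 p}{2 p} = 2 p \frac{1}{2 p} = 1$)
$N{\left(x \right)} = 1$
$N{\left(8 \right)} \left(-117\right) = 1 \left(-117\right) = -117$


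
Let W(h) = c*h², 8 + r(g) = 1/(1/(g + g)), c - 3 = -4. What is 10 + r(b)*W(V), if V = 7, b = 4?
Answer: 10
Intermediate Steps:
c = -1 (c = 3 - 4 = -1)
r(g) = -8 + 2*g (r(g) = -8 + 1/(1/(g + g)) = -8 + 1/(1/(2*g)) = -8 + 2*g)
W(h) = -h²
10 + r(b)*W(V) = 10 + (-8 + 2*4)*(-1*7²) = 10 + (-8 + 8)*(-1*49) = 10 + 0*(-49) = 10 + 0 = 10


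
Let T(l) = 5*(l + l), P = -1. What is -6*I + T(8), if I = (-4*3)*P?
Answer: 8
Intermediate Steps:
T(l) = 10*l (T(l) = 5*(2*l) = 10*l)
I = 12 (I = -4*3*(-1) = -12*(-1) = 12)
-6*I + T(8) = -6*12 + 10*8 = -72 + 80 = 8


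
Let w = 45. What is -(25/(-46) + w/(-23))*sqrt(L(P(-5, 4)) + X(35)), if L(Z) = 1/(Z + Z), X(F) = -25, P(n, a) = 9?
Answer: 5*I*sqrt(898)/12 ≈ 12.486*I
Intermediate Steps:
L(Z) = 1/(2*Z)
-(25/(-46) + w/(-23))*sqrt(L(P(-5, 4)) + X(35)) = -(25/(-46) + 45/(-23))*sqrt((1/2)/9 - 25) = -(25*(-1/46) + 45*(-1/23))*sqrt((1/2)*(1/9) - 25) = -(-25/46 - 45/23)*sqrt(1/18 - 25) = -(-5)*sqrt(-449/18)/2 = -(-5)*I*sqrt(898)/6/2 = -(-5)*I*sqrt(898)/12 = 5*I*sqrt(898)/12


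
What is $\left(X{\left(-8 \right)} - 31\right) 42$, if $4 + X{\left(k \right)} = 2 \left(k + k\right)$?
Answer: $-2814$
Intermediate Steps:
$X{\left(k \right)} = -4 + 4 k$ ($X{\left(k \right)} = -4 + 2 \left(k + k\right) = -4 + 2 \cdot 2 k = -4 + 4 k$)
$\left(X{\left(-8 \right)} - 31\right) 42 = \left(\left(-4 + 4 \left(-8\right)\right) - 31\right) 42 = \left(\left(-4 - 32\right) - 31\right) 42 = \left(-36 - 31\right) 42 = \left(-67\right) 42 = -2814$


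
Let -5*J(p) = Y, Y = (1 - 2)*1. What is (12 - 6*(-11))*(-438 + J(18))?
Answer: -170742/5 ≈ -34148.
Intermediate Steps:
Y = -1 (Y = -1*1 = -1)
J(p) = ⅕ (J(p) = -⅕*(-1) = ⅕)
(12 - 6*(-11))*(-438 + J(18)) = (12 - 6*(-11))*(-438 + ⅕) = (12 + 66)*(-2189/5) = 78*(-2189/5) = -170742/5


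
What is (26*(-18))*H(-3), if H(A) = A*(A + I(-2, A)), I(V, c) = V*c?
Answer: 4212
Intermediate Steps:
H(A) = -A² (H(A) = A*(A - 2*A) = A*(-A) = -A²)
(26*(-18))*H(-3) = (26*(-18))*(-1*(-3)²) = -(-468)*9 = -468*(-9) = 4212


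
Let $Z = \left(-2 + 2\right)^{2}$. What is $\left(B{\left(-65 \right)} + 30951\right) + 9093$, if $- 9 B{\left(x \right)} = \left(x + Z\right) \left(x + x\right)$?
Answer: $\frac{351946}{9} \approx 39105.0$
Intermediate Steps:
$Z = 0$ ($Z = 0^{2} = 0$)
$B{\left(x \right)} = - \frac{2 x^{2}}{9}$ ($B{\left(x \right)} = - \frac{\left(x + 0\right) \left(x + x\right)}{9} = - \frac{x 2 x}{9} = - \frac{2 x^{2}}{9}$)
$\left(B{\left(-65 \right)} + 30951\right) + 9093 = \left(- \frac{2 \left(-65\right)^{2}}{9} + 30951\right) + 9093 = \left(\left(- \frac{2}{9}\right) 4225 + 30951\right) + 9093 = \left(- \frac{8450}{9} + 30951\right) + 9093 = \frac{270109}{9} + 9093 = \frac{351946}{9}$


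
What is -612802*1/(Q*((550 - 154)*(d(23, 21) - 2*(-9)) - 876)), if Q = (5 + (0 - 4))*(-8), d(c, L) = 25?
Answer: 306401/64608 ≈ 4.7425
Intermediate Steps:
Q = -8 (Q = (5 - 4)*(-8) = 1*(-8) = -8)
-612802*1/(Q*((550 - 154)*(d(23, 21) - 2*(-9)) - 876)) = -612802*(-1/(8*((550 - 154)*(25 - 2*(-9)) - 876))) = -612802*(-1/(8*(396*(25 + 18) - 876))) = -612802*(-1/(8*(396*43 - 876))) = -612802*(-1/(8*(17028 - 876))) = -612802/((-8*16152)) = -612802/(-129216) = -612802*(-1/129216) = 306401/64608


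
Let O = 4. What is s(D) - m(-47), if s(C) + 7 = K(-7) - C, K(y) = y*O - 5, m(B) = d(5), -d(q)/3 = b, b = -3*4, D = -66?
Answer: -10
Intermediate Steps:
b = -12
d(q) = 36 (d(q) = -3*(-12) = 36)
m(B) = 36
K(y) = -5 + 4*y (K(y) = y*4 - 5 = 4*y - 5 = -5 + 4*y)
s(C) = -40 - C (s(C) = -7 + ((-5 + 4*(-7)) - C) = -7 + ((-5 - 28) - C) = -7 + (-33 - C) = -40 - C)
s(D) - m(-47) = (-40 - 1*(-66)) - 1*36 = (-40 + 66) - 36 = 26 - 36 = -10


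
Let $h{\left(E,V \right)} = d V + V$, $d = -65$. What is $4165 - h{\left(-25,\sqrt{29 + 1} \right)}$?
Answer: $4165 + 64 \sqrt{30} \approx 4515.5$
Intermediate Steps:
$h{\left(E,V \right)} = - 64 V$ ($h{\left(E,V \right)} = - 65 V + V = - 64 V$)
$4165 - h{\left(-25,\sqrt{29 + 1} \right)} = 4165 - - 64 \sqrt{29 + 1} = 4165 - - 64 \sqrt{30} = 4165 + 64 \sqrt{30}$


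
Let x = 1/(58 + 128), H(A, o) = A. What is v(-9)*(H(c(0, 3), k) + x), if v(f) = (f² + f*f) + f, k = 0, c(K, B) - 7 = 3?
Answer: 94911/62 ≈ 1530.8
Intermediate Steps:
c(K, B) = 10 (c(K, B) = 7 + 3 = 10)
x = 1/186 ≈ 0.0053763
v(f) = f + 2*f² (v(f) = (f² + f²) + f = 2*f² + f = f + 2*f²)
v(-9)*(H(c(0, 3), k) + x) = (-9*(1 + 2*(-9)))*(10 + 1/186) = -9*(1 - 18)*(1861/186) = -9*(-17)*(1861/186) = 153*(1861/186) = 94911/62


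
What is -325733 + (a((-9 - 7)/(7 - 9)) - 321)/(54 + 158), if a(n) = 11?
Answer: -34527853/106 ≈ -3.2573e+5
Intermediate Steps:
-325733 + (a((-9 - 7)/(7 - 9)) - 321)/(54 + 158) = -325733 + (11 - 321)/(54 + 158) = -325733 - 310/212 = -325733 + (1/212)*(-310) = -325733 - 155/106 = -34527853/106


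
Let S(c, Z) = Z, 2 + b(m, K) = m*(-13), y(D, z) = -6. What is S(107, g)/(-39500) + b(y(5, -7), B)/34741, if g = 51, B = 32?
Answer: 1230209/1372269500 ≈ 0.00089648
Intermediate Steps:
b(m, K) = -2 - 13*m (b(m, K) = -2 + m*(-13) = -2 - 13*m)
S(107, g)/(-39500) + b(y(5, -7), B)/34741 = 51/(-39500) + (-2 - 13*(-6))/34741 = 51*(-1/39500) + (-2 + 78)*(1/34741) = -51/39500 + 76*(1/34741) = -51/39500 + 76/34741 = 1230209/1372269500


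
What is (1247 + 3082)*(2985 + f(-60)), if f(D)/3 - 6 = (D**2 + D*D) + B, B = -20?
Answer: 106246647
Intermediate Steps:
f(D) = -42 + 6*D**2 (f(D) = 18 + 3*((D**2 + D*D) - 20) = 18 + 3*((D**2 + D**2) - 20) = 18 + 3*(2*D**2 - 20) = 18 + 3*(-20 + 2*D**2) = 18 + (-60 + 6*D**2) = -42 + 6*D**2)
(1247 + 3082)*(2985 + f(-60)) = (1247 + 3082)*(2985 + (-42 + 6*(-60)**2)) = 4329*(2985 + (-42 + 6*3600)) = 4329*(2985 + (-42 + 21600)) = 4329*(2985 + 21558) = 4329*24543 = 106246647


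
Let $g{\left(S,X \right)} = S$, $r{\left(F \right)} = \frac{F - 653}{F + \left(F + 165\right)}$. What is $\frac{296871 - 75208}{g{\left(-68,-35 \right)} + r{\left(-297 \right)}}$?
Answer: $- \frac{95093427}{28222} \approx -3369.5$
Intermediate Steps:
$r{\left(F \right)} = \frac{-653 + F}{165 + 2 F}$ ($r{\left(F \right)} = \frac{-653 + F}{F + \left(165 + F\right)} = \frac{-653 + F}{165 + 2 F}$)
$\frac{296871 - 75208}{g{\left(-68,-35 \right)} + r{\left(-297 \right)}} = \frac{296871 - 75208}{-68 + \frac{-653 - 297}{165 + 2 \left(-297\right)}} = \frac{221663}{-68 + \frac{1}{165 - 594} \left(-950\right)} = \frac{221663}{-68 + \frac{1}{-429} \left(-950\right)} = \frac{221663}{-68 - - \frac{950}{429}} = \frac{221663}{-68 + \frac{950}{429}} = \frac{221663}{- \frac{28222}{429}} = 221663 \left(- \frac{429}{28222}\right) = - \frac{95093427}{28222}$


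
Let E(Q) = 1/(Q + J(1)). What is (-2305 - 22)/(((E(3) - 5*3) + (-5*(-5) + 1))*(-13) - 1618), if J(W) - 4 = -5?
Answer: 4654/3535 ≈ 1.3165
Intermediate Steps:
J(W) = -1 (J(W) = 4 - 5 = -1)
E(Q) = 1/(-1 + Q) (E(Q) = 1/(Q - 1) = 1/(-1 + Q))
(-2305 - 22)/(((E(3) - 5*3) + (-5*(-5) + 1))*(-13) - 1618) = (-2305 - 22)/(((1/(-1 + 3) - 5*3) + (-5*(-5) + 1))*(-13) - 1618) = -2327/(((1/2 - 15) + (25 + 1))*(-13) - 1618) = -2327/(((1/2 - 15) + 26)*(-13) - 1618) = -2327/((-29/2 + 26)*(-13) - 1618) = -2327/((23/2)*(-13) - 1618) = -2327/(-299/2 - 1618) = -2327/(-3535/2) = -2327*(-2/3535) = 4654/3535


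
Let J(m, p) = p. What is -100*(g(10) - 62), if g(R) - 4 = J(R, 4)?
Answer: 5400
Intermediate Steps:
g(R) = 8 (g(R) = 4 + 4 = 8)
-100*(g(10) - 62) = -100*(8 - 62) = -100*(-54) = 5400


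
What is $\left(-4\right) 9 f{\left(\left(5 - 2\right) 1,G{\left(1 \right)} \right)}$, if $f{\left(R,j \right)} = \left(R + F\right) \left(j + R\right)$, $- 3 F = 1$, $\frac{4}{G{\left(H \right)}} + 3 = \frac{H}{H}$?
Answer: $-96$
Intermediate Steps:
$G{\left(H \right)} = -2$ ($G{\left(H \right)} = \frac{4}{-3 + \frac{H}{H}} = \frac{4}{-3 + 1} = \frac{4}{-2} = 4 \left(- \frac{1}{2}\right) = -2$)
$F = - \frac{1}{3}$ ($F = \left(- \frac{1}{3}\right) 1 = - \frac{1}{3} \approx -0.33333$)
$f{\left(R,j \right)} = \left(- \frac{1}{3} + R\right) \left(R + j\right)$ ($f{\left(R,j \right)} = \left(R - \frac{1}{3}\right) \left(j + R\right) = \left(- \frac{1}{3} + R\right) \left(R + j\right)$)
$\left(-4\right) 9 f{\left(\left(5 - 2\right) 1,G{\left(1 \right)} \right)} = \left(-4\right) 9 \left(\left(\left(5 - 2\right) 1\right)^{2} - \frac{\left(5 - 2\right) 1}{3} - - \frac{2}{3} + \left(5 - 2\right) 1 \left(-2\right)\right) = - 36 \left(\left(3 \cdot 1\right)^{2} - \frac{3 \cdot 1}{3} + \frac{2}{3} + 3 \cdot 1 \left(-2\right)\right) = - 36 \left(3^{2} - 1 + \frac{2}{3} + 3 \left(-2\right)\right) = - 36 \left(9 - 1 + \frac{2}{3} - 6\right) = \left(-36\right) \frac{8}{3} = -96$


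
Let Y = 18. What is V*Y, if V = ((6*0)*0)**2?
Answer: 0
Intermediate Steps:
V = 0 (V = (0*0)**2 = 0**2 = 0)
V*Y = 0*18 = 0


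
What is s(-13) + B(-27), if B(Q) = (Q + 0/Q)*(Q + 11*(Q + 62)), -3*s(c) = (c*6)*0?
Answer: -9666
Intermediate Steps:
s(c) = 0 (s(c) = -c*6*0/3 = -6*c*0/3 = -1/3*0 = 0)
B(Q) = Q*(682 + 12*Q) (B(Q) = (Q + 0)*(Q + 11*(62 + Q)) = Q*(Q + (682 + 11*Q)) = Q*(682 + 12*Q))
s(-13) + B(-27) = 0 + 2*(-27)*(341 + 6*(-27)) = 0 + 2*(-27)*(341 - 162) = 0 + 2*(-27)*179 = 0 - 9666 = -9666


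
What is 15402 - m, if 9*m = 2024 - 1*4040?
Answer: 15626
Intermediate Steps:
m = -224 (m = (2024 - 1*4040)/9 = (2024 - 4040)/9 = (⅑)*(-2016) = -224)
15402 - m = 15402 - 1*(-224) = 15402 + 224 = 15626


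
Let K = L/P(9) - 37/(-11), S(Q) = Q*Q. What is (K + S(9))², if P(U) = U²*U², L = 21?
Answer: 4119328929769/578739249 ≈ 7117.8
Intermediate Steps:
S(Q) = Q²
P(U) = U⁴
K = 80996/24057 (K = 21/(9⁴) - 37/(-11) = 21/6561 - 37*(-1/11) = 21*(1/6561) + 37/11 = 7/2187 + 37/11 = 80996/24057 ≈ 3.3668)
(K + S(9))² = (80996/24057 + 9²)² = (80996/24057 + 81)² = (2029613/24057)² = 4119328929769/578739249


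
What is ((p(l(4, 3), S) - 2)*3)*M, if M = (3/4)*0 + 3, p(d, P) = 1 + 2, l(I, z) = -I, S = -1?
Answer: 9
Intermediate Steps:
p(d, P) = 3
M = 3 (M = (3*(¼))*0 + 3 = (¾)*0 + 3 = 0 + 3 = 3)
((p(l(4, 3), S) - 2)*3)*M = ((3 - 2)*3)*3 = (1*3)*3 = 3*3 = 9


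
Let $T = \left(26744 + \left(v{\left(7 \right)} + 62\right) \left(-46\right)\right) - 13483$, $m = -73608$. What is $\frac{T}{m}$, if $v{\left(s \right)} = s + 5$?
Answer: $- \frac{9857}{73608} \approx -0.13391$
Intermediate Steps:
$v{\left(s \right)} = 5 + s$
$T = 9857$ ($T = \left(26744 + \left(\left(5 + 7\right) + 62\right) \left(-46\right)\right) - 13483 = \left(26744 + \left(12 + 62\right) \left(-46\right)\right) - 13483 = \left(26744 + 74 \left(-46\right)\right) - 13483 = \left(26744 - 3404\right) - 13483 = 23340 - 13483 = 9857$)
$\frac{T}{m} = \frac{9857}{-73608} = 9857 \left(- \frac{1}{73608}\right) = - \frac{9857}{73608}$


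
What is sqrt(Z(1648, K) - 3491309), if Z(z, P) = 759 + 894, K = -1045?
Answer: 2*I*sqrt(872414) ≈ 1868.1*I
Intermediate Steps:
Z(z, P) = 1653
sqrt(Z(1648, K) - 3491309) = sqrt(1653 - 3491309) = sqrt(-3489656) = 2*I*sqrt(872414)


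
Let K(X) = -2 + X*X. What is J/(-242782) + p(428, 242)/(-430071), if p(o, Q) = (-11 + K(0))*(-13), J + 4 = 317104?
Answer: -68208272129/52206748761 ≈ -1.3065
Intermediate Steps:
J = 317100 (J = -4 + 317104 = 317100)
K(X) = -2 + X**2
p(o, Q) = 169 (p(o, Q) = (-11 + (-2 + 0**2))*(-13) = (-11 + (-2 + 0))*(-13) = (-11 - 2)*(-13) = -13*(-13) = 169)
J/(-242782) + p(428, 242)/(-430071) = 317100/(-242782) + 169/(-430071) = 317100*(-1/242782) + 169*(-1/430071) = -158550/121391 - 169/430071 = -68208272129/52206748761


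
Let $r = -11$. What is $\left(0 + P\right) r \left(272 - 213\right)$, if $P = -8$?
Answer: $5192$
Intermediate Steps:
$\left(0 + P\right) r \left(272 - 213\right) = \left(0 - 8\right) \left(-11\right) \left(272 - 213\right) = \left(-8\right) \left(-11\right) 59 = 88 \cdot 59 = 5192$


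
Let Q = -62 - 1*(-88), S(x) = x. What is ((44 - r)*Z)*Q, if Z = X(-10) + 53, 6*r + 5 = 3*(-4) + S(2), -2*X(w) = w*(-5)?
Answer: 33852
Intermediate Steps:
X(w) = 5*w/2 (X(w) = -w*(-5)/2 = -(-5)*w/2 = 5*w/2)
Q = 26 (Q = -62 + 88 = 26)
r = -5/2 (r = -⅚ + (3*(-4) + 2)/6 = -⅚ + (-12 + 2)/6 = -⅚ + (⅙)*(-10) = -⅚ - 5/3 = -5/2 ≈ -2.5000)
Z = 28 (Z = (5/2)*(-10) + 53 = -25 + 53 = 28)
((44 - r)*Z)*Q = ((44 - 1*(-5/2))*28)*26 = ((44 + 5/2)*28)*26 = ((93/2)*28)*26 = 1302*26 = 33852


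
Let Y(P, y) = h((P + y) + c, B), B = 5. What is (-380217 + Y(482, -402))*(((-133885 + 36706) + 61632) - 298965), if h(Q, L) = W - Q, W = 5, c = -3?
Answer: 127211233968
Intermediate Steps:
h(Q, L) = 5 - Q
Y(P, y) = 8 - P - y (Y(P, y) = 5 - ((P + y) - 3) = 5 - (-3 + P + y) = 5 + (3 - P - y) = 8 - P - y)
(-380217 + Y(482, -402))*(((-133885 + 36706) + 61632) - 298965) = (-380217 + (8 - 1*482 - 1*(-402)))*(((-133885 + 36706) + 61632) - 298965) = (-380217 + (8 - 482 + 402))*((-97179 + 61632) - 298965) = (-380217 - 72)*(-35547 - 298965) = -380289*(-334512) = 127211233968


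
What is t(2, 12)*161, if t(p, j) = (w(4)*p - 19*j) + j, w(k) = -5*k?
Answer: -41216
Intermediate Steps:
t(p, j) = -20*p - 18*j (t(p, j) = ((-5*4)*p - 19*j) + j = (-20*p - 19*j) + j = -20*p - 18*j)
t(2, 12)*161 = (-20*2 - 18*12)*161 = (-40 - 216)*161 = -256*161 = -41216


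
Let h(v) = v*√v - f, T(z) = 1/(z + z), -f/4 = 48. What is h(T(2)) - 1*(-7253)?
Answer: 59561/8 ≈ 7445.1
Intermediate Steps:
f = -192 (f = -4*48 = -192)
T(z) = 1/(2*z)
h(v) = 192 + v^(3/2) (h(v) = v*√v - 1*(-192) = v^(3/2) + 192 = 192 + v^(3/2))
h(T(2)) - 1*(-7253) = (192 + ((½)/2)^(3/2)) - 1*(-7253) = (192 + ((½)*(½))^(3/2)) + 7253 = (192 + (¼)^(3/2)) + 7253 = (192 + ⅛) + 7253 = 1537/8 + 7253 = 59561/8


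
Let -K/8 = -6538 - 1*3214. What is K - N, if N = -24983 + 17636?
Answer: 85363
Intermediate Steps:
N = -7347
K = 78016 (K = -8*(-6538 - 1*3214) = -8*(-6538 - 3214) = -8*(-9752) = 78016)
K - N = 78016 - 1*(-7347) = 78016 + 7347 = 85363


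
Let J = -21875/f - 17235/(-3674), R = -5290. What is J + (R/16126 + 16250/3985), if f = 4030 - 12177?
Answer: 194550678881425/17486349899678 ≈ 11.126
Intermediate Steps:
f = -8147
J = 220782295/29932078 (J = -21875/(-8147) - 17235/(-3674) = -21875*(-1/8147) - 17235*(-1/3674) = 21875/8147 + 17235/3674 = 220782295/29932078 ≈ 7.3761)
J + (R/16126 + 16250/3985) = 220782295/29932078 + (-5290/16126 + 16250/3985) = 220782295/29932078 + (-5290*1/16126 + 16250*(1/3985)) = 220782295/29932078 + (-2645/8063 + 3250/797) = 220782295/29932078 + 24096685/6426211 = 194550678881425/17486349899678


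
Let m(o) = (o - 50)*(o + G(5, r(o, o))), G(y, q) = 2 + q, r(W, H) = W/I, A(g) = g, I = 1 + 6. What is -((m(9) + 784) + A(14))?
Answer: -2060/7 ≈ -294.29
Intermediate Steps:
I = 7
r(W, H) = W/7
m(o) = (-50 + o)*(2 + 8*o/7) (m(o) = (o - 50)*(o + (2 + o/7)) = (-50 + o)*(2 + 8*o/7))
-((m(9) + 784) + A(14)) = -(((-100 - 386/7*9 + (8/7)*9²) + 784) + 14) = -(((-100 - 3474/7 + (8/7)*81) + 784) + 14) = -(((-100 - 3474/7 + 648/7) + 784) + 14) = -((-3526/7 + 784) + 14) = -(1962/7 + 14) = -1*2060/7 = -2060/7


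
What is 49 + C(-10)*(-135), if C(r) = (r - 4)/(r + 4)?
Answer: -266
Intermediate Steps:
C(r) = (-4 + r)/(4 + r)
49 + C(-10)*(-135) = 49 + ((-4 - 10)/(4 - 10))*(-135) = 49 + (-14/(-6))*(-135) = 49 - 1/6*(-14)*(-135) = 49 + (7/3)*(-135) = 49 - 315 = -266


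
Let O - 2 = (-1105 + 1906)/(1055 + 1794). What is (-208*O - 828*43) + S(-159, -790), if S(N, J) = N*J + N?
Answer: 254622311/2849 ≈ 89373.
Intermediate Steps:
O = 6499/2849 (O = 2 + (-1105 + 1906)/(1055 + 1794) = 2 + 801/2849 = 6499/2849 ≈ 2.2812)
S(N, J) = N + J*N (S(N, J) = J*N + N = N + J*N)
(-208*O - 828*43) + S(-159, -790) = (-208*6499/2849 - 828*43) - 159*(1 - 790) = (-1351792/2849 - 1*35604) - 159*(-789) = (-1351792/2849 - 35604) + 125451 = -102787588/2849 + 125451 = 254622311/2849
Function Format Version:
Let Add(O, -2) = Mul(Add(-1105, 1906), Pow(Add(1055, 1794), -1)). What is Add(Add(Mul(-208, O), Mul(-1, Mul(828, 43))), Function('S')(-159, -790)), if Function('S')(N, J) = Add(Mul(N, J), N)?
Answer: Rational(254622311, 2849) ≈ 89373.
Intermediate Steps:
O = Rational(6499, 2849) (O = Add(2, Mul(Add(-1105, 1906), Pow(Add(1055, 1794), -1))) = Add(2, Mul(801, Pow(2849, -1))) = Add(2, Mul(801, Rational(1, 2849))) = Add(2, Rational(801, 2849)) = Rational(6499, 2849) ≈ 2.2812)
Function('S')(N, J) = Add(N, Mul(J, N)) (Function('S')(N, J) = Add(Mul(J, N), N) = Add(N, Mul(J, N)))
Add(Add(Mul(-208, O), Mul(-1, Mul(828, 43))), Function('S')(-159, -790)) = Add(Add(Mul(-208, Rational(6499, 2849)), Mul(-1, Mul(828, 43))), Mul(-159, Add(1, -790))) = Add(Add(Rational(-1351792, 2849), Mul(-1, 35604)), Mul(-159, -789)) = Add(Add(Rational(-1351792, 2849), -35604), 125451) = Add(Rational(-102787588, 2849), 125451) = Rational(254622311, 2849)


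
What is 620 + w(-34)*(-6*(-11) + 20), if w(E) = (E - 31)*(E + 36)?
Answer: -10560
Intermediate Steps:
w(E) = (-31 + E)*(36 + E)
620 + w(-34)*(-6*(-11) + 20) = 620 + (-1116 + (-34)² + 5*(-34))*(-6*(-11) + 20) = 620 + (-1116 + 1156 - 170)*(66 + 20) = 620 - 130*86 = 620 - 11180 = -10560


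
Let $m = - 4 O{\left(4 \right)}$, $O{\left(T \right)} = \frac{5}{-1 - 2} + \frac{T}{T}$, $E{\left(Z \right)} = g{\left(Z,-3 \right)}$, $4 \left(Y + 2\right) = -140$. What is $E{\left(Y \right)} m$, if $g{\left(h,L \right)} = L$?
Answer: $-8$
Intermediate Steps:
$Y = -37$ ($Y = -2 + \frac{1}{4} \left(-140\right) = -2 - 35 = -37$)
$E{\left(Z \right)} = -3$
$O{\left(T \right)} = - \frac{2}{3}$ ($O{\left(T \right)} = \frac{5}{-3} + 1 = 5 \left(- \frac{1}{3}\right) + 1 = - \frac{5}{3} + 1 = - \frac{2}{3}$)
$m = \frac{8}{3}$ ($m = \left(-4\right) \left(- \frac{2}{3}\right) = \frac{8}{3} \approx 2.6667$)
$E{\left(Y \right)} m = \left(-3\right) \frac{8}{3} = -8$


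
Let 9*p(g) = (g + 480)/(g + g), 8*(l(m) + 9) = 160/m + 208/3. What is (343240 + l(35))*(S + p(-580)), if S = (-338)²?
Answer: 61407778882255/1566 ≈ 3.9213e+10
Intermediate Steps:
l(m) = -⅓ + 20/m (l(m) = -9 + (160/m + 208/3)/8 = -9 + (208/3 + 160/m)/8 = -9 + (26/3 + 20/m) = -⅓ + 20/m)
S = 114244
p(g) = (480 + g)/(18*g) (p(g) = ((g + 480)/(g + g))/9 = ((480 + g)/((2*g)))/9 = ((480 + g)*(1/(2*g)))/9 = ((480 + g)/(2*g))/9 = (480 + g)/(18*g))
(343240 + l(35))*(S + p(-580)) = (343240 + (⅓)*(60 - 1*35)/35)*(114244 + (1/18)*(480 - 580)/(-580)) = (343240 + (⅓)*(1/35)*(60 - 35))*(114244 + (1/18)*(-1/580)*(-100)) = (343240 + (⅓)*(1/35)*25)*(114244 + 5/522) = (343240 + 5/21)*(59635373/522) = (7208045/21)*(59635373/522) = 61407778882255/1566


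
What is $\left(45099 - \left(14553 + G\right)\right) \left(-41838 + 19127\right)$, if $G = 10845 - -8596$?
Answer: $-252205655$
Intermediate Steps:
$G = 19441$ ($G = 10845 + 8596 = 19441$)
$\left(45099 - \left(14553 + G\right)\right) \left(-41838 + 19127\right) = \left(45099 - 33994\right) \left(-41838 + 19127\right) = \left(45099 - 33994\right) \left(-22711\right) = 11105 \left(-22711\right) = -252205655$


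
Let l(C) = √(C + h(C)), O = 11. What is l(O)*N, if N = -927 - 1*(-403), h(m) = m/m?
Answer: -1048*√3 ≈ -1815.2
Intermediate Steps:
h(m) = 1
l(C) = √(1 + C) (l(C) = √(C + 1) = √(1 + C))
N = -524 (N = -927 + 403 = -524)
l(O)*N = √(1 + 11)*(-524) = √12*(-524) = (2*√3)*(-524) = -1048*√3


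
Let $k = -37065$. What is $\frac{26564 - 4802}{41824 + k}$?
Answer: $\frac{21762}{4759} \approx 4.5728$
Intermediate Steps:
$\frac{26564 - 4802}{41824 + k} = \frac{26564 - 4802}{41824 - 37065} = \frac{21762}{4759}$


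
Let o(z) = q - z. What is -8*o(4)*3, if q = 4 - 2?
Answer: 48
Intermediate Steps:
q = 2
o(z) = 2 - z
-8*o(4)*3 = -8*(2 - 1*4)*3 = -8*(2 - 4)*3 = -8*(-2)*3 = 16*3 = 48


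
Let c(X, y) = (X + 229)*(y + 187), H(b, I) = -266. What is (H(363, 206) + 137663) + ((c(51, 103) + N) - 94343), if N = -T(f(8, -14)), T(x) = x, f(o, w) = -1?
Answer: 124255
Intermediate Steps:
N = 1 (N = -1*(-1) = 1)
c(X, y) = (187 + y)*(229 + X) (c(X, y) = (229 + X)*(187 + y) = (187 + y)*(229 + X))
(H(363, 206) + 137663) + ((c(51, 103) + N) - 94343) = (-266 + 137663) + (((42823 + 187*51 + 229*103 + 51*103) + 1) - 94343) = 137397 + (((42823 + 9537 + 23587 + 5253) + 1) - 94343) = 137397 + ((81200 + 1) - 94343) = 137397 + (81201 - 94343) = 137397 - 13142 = 124255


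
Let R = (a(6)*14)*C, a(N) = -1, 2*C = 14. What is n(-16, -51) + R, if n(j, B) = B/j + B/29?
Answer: -44809/464 ≈ -96.571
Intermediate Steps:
C = 7 (C = (1/2)*14 = 7)
n(j, B) = B/29 + B/j (n(j, B) = B/j + B*(1/29) = B/j + B/29 = B/29 + B/j)
R = -98 (R = -1*14*7 = -14*7 = -98)
n(-16, -51) + R = ((1/29)*(-51) - 51/(-16)) - 98 = (-51/29 - 51*(-1/16)) - 98 = (-51/29 + 51/16) - 98 = 663/464 - 98 = -44809/464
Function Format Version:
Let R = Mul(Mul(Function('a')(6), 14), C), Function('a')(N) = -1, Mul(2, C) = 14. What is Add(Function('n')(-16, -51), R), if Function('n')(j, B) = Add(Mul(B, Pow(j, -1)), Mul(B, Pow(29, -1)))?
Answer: Rational(-44809, 464) ≈ -96.571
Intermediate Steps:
C = 7 (C = Mul(Rational(1, 2), 14) = 7)
Function('n')(j, B) = Add(Mul(Rational(1, 29), B), Mul(B, Pow(j, -1))) (Function('n')(j, B) = Add(Mul(B, Pow(j, -1)), Mul(B, Rational(1, 29))) = Add(Mul(B, Pow(j, -1)), Mul(Rational(1, 29), B)) = Add(Mul(Rational(1, 29), B), Mul(B, Pow(j, -1))))
R = -98 (R = Mul(Mul(-1, 14), 7) = Mul(-14, 7) = -98)
Add(Function('n')(-16, -51), R) = Add(Add(Mul(Rational(1, 29), -51), Mul(-51, Pow(-16, -1))), -98) = Add(Add(Rational(-51, 29), Mul(-51, Rational(-1, 16))), -98) = Add(Add(Rational(-51, 29), Rational(51, 16)), -98) = Add(Rational(663, 464), -98) = Rational(-44809, 464)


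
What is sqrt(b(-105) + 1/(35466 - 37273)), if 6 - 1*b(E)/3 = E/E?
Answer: 44*sqrt(25298)/1807 ≈ 3.8729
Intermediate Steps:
b(E) = 15 (b(E) = 18 - 3*E/E = 18 - 3*1 = 18 - 3 = 15)
sqrt(b(-105) + 1/(35466 - 37273)) = sqrt(15 + 1/(35466 - 37273)) = sqrt(15 + 1/(-1807)) = sqrt(15 - 1/1807) = sqrt(27104/1807) = 44*sqrt(25298)/1807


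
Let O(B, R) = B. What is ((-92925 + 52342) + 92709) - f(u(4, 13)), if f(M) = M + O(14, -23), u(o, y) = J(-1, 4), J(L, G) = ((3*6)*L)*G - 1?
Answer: 52185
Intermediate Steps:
J(L, G) = -1 + 18*G*L (J(L, G) = (18*L)*G - 1 = 18*G*L - 1 = -1 + 18*G*L)
u(o, y) = -73 (u(o, y) = -1 + 18*4*(-1) = -1 - 72 = -73)
f(M) = 14 + M (f(M) = M + 14 = 14 + M)
((-92925 + 52342) + 92709) - f(u(4, 13)) = ((-92925 + 52342) + 92709) - (14 - 73) = (-40583 + 92709) - 1*(-59) = 52126 + 59 = 52185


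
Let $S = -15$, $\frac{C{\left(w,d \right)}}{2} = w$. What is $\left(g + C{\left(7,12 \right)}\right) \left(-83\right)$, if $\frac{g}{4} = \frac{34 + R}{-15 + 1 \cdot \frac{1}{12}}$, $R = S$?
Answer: $- \frac{132302}{179} \approx -739.12$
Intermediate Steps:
$C{\left(w,d \right)} = 2 w$
$R = -15$
$g = - \frac{912}{179}$ ($g = 4 \frac{34 - 15}{-15 + 1 \cdot \frac{1}{12}} = 4 \frac{19}{-15 + 1 \cdot \frac{1}{12}} = 4 \frac{19}{-15 + \frac{1}{12}} = 4 \frac{19}{- \frac{179}{12}} = 4 \cdot 19 \left(- \frac{12}{179}\right) = 4 \left(- \frac{228}{179}\right) = - \frac{912}{179} \approx -5.095$)
$\left(g + C{\left(7,12 \right)}\right) \left(-83\right) = \left(- \frac{912}{179} + 2 \cdot 7\right) \left(-83\right) = \left(- \frac{912}{179} + 14\right) \left(-83\right) = \frac{1594}{179} \left(-83\right) = - \frac{132302}{179}$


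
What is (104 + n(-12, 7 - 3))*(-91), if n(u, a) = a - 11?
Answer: -8827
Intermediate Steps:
n(u, a) = -11 + a
(104 + n(-12, 7 - 3))*(-91) = (104 + (-11 + (7 - 3)))*(-91) = (104 + (-11 + 4))*(-91) = (104 - 7)*(-91) = 97*(-91) = -8827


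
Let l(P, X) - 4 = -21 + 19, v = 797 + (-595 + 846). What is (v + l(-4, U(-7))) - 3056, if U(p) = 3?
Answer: -2006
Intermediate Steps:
v = 1048 (v = 797 + 251 = 1048)
l(P, X) = 2 (l(P, X) = 4 + (-21 + 19) = 4 - 2 = 2)
(v + l(-4, U(-7))) - 3056 = (1048 + 2) - 3056 = 1050 - 3056 = -2006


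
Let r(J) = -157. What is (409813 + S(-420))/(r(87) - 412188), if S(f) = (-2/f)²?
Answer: -18072753301/18184414500 ≈ -0.99386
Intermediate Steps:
S(f) = 4/f²
(409813 + S(-420))/(r(87) - 412188) = (409813 + 4/(-420)²)/(-157 - 412188) = (409813 + 4*(1/176400))/(-412345) = (409813 + 1/44100)*(-1/412345) = (18072753301/44100)*(-1/412345) = -18072753301/18184414500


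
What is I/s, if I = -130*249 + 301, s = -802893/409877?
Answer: 1011103501/61761 ≈ 16371.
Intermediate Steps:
s = -61761/31529 (s = -802893*1/409877 = -61761/31529 ≈ -1.9589)
I = -32069 (I = -32370 + 301 = -32069)
I/s = -32069/(-61761/31529) = -32069*(-31529/61761) = 1011103501/61761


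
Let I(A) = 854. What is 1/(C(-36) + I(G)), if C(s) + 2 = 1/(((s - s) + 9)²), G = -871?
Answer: 81/69013 ≈ 0.0011737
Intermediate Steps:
C(s) = -161/81 (C(s) = -2 + 1/(((s - s) + 9)²) = -2 + 1/((0 + 9)²) = -2 + 1/(9²) = -2 + 1/81 = -161/81)
1/(C(-36) + I(G)) = 1/(-161/81 + 854) = 1/(69013/81) = 81/69013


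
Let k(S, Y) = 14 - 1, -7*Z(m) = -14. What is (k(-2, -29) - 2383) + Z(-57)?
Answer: -2368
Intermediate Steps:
Z(m) = 2 (Z(m) = -1/7*(-14) = 2)
k(S, Y) = 13
(k(-2, -29) - 2383) + Z(-57) = (13 - 2383) + 2 = -2370 + 2 = -2368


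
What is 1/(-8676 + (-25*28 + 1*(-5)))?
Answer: -1/9381 ≈ -0.00010660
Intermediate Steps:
1/(-8676 + (-25*28 + 1*(-5))) = 1/(-8676 + (-700 - 5)) = 1/(-8676 - 705) = 1/(-9381) = -1/9381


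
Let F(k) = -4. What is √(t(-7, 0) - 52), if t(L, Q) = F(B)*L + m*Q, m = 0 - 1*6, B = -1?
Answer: 2*I*√6 ≈ 4.899*I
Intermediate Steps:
m = -6 (m = 0 - 6 = -6)
t(L, Q) = -6*Q - 4*L (t(L, Q) = -4*L - 6*Q = -6*Q - 4*L)
√(t(-7, 0) - 52) = √((-6*0 - 4*(-7)) - 52) = √((0 + 28) - 52) = √(28 - 52) = √(-24) = 2*I*√6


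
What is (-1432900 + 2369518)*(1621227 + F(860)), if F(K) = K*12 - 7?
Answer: 1528129731720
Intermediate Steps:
F(K) = -7 + 12*K (F(K) = 12*K - 7 = -7 + 12*K)
(-1432900 + 2369518)*(1621227 + F(860)) = (-1432900 + 2369518)*(1621227 + (-7 + 12*860)) = 936618*(1621227 + (-7 + 10320)) = 936618*(1621227 + 10313) = 936618*1631540 = 1528129731720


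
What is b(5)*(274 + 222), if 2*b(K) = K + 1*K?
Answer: 2480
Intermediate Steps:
b(K) = K (b(K) = (K + 1*K)/2 = (K + K)/2 = (2*K)/2 = K)
b(5)*(274 + 222) = 5*(274 + 222) = 5*496 = 2480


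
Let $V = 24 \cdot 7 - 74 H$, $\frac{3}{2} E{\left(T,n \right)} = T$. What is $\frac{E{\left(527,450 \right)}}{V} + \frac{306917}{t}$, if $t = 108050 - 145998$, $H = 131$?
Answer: $- \frac{4405535609}{542238972} \approx -8.1247$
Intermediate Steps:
$E{\left(T,n \right)} = \frac{2 T}{3}$
$V = -9526$ ($V = 24 \cdot 7 - 9694 = 168 - 9694 = -9526$)
$t = -37948$
$\frac{E{\left(527,450 \right)}}{V} + \frac{306917}{t} = \frac{\frac{2}{3} \cdot 527}{-9526} + \frac{306917}{-37948} = \frac{1054}{3} \left(- \frac{1}{9526}\right) + 306917 \left(- \frac{1}{37948}\right) = - \frac{527}{14289} - \frac{306917}{37948} = - \frac{4405535609}{542238972}$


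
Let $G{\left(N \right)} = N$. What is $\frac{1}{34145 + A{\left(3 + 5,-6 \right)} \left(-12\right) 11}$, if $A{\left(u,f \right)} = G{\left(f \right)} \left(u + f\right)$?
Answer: $\frac{1}{35729} \approx 2.7988 \cdot 10^{-5}$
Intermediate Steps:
$A{\left(u,f \right)} = f \left(f + u\right)$ ($A{\left(u,f \right)} = f \left(u + f\right) = f \left(f + u\right)$)
$\frac{1}{34145 + A{\left(3 + 5,-6 \right)} \left(-12\right) 11} = \frac{1}{34145 + - 6 \left(-6 + \left(3 + 5\right)\right) \left(-12\right) 11} = \frac{1}{34145 + - 6 \left(-6 + 8\right) \left(-12\right) 11} = \frac{1}{34145 + \left(-6\right) 2 \left(-12\right) 11} = \frac{1}{34145 + \left(-12\right) \left(-12\right) 11} = \frac{1}{34145 + 144 \cdot 11} = \frac{1}{34145 + 1584} = \frac{1}{35729}$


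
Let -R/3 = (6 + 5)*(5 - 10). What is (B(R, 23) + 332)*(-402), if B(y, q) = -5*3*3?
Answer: -115374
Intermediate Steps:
R = 165 (R = -3*(6 + 5)*(5 - 10) = -33*(-5) = -3*(-55) = 165)
B(y, q) = -45 (B(y, q) = -15*3 = -45)
(B(R, 23) + 332)*(-402) = (-45 + 332)*(-402) = 287*(-402) = -115374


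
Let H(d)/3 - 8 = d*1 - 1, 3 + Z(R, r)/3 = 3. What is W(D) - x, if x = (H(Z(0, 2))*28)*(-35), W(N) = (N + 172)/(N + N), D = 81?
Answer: 3334213/162 ≈ 20582.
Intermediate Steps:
Z(R, r) = 0 (Z(R, r) = -9 + 3*3 = -9 + 9 = 0)
H(d) = 21 + 3*d (H(d) = 24 + 3*(d*1 - 1) = 24 + 3*(d - 1) = 24 + 3*(-1 + d) = 24 + (-3 + 3*d) = 21 + 3*d)
W(N) = (172 + N)/(2*N) (W(N) = (172 + N)/((2*N)) = (172 + N)*(1/(2*N)) = (172 + N)/(2*N))
x = -20580 (x = ((21 + 3*0)*28)*(-35) = ((21 + 0)*28)*(-35) = (21*28)*(-35) = 588*(-35) = -20580)
W(D) - x = (½)*(172 + 81)/81 - 1*(-20580) = (½)*(1/81)*253 + 20580 = 253/162 + 20580 = 3334213/162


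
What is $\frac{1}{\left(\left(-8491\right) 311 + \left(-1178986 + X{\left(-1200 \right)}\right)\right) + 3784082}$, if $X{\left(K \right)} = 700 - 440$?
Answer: $- \frac{1}{35345} \approx -2.8293 \cdot 10^{-5}$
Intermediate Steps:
$X{\left(K \right)} = 260$
$\frac{1}{\left(\left(-8491\right) 311 + \left(-1178986 + X{\left(-1200 \right)}\right)\right) + 3784082} = \frac{1}{\left(\left(-8491\right) 311 + \left(-1178986 + 260\right)\right) + 3784082} = \frac{1}{\left(-2640701 - 1178726\right) + 3784082} = \frac{1}{-3819427 + 3784082} = \frac{1}{-35345} = - \frac{1}{35345}$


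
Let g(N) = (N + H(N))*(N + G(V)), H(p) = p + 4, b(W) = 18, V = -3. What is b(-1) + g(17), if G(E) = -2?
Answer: 588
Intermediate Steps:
H(p) = 4 + p
g(N) = (-2 + N)*(4 + 2*N) (g(N) = (N + (4 + N))*(N - 2) = (4 + 2*N)*(-2 + N) = (-2 + N)*(4 + 2*N))
b(-1) + g(17) = 18 + (-8 + 2*17²) = 18 + (-8 + 2*289) = 18 + (-8 + 578) = 18 + 570 = 588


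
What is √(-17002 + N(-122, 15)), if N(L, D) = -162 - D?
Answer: I*√17179 ≈ 131.07*I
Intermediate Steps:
√(-17002 + N(-122, 15)) = √(-17002 + (-162 - 1*15)) = √(-17002 + (-162 - 15)) = √(-17002 - 177) = √(-17179) = I*√17179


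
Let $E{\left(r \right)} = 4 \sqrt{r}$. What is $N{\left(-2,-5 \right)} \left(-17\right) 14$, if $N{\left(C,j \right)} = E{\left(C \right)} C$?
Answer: $1904 i \sqrt{2} \approx 2692.7 i$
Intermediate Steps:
$N{\left(C,j \right)} = 4 C^{\frac{3}{2}}$ ($N{\left(C,j \right)} = 4 \sqrt{C} C = 4 C^{\frac{3}{2}}$)
$N{\left(-2,-5 \right)} \left(-17\right) 14 = 4 \left(-2\right)^{\frac{3}{2}} \left(-17\right) 14 = 4 \left(- 2 i \sqrt{2}\right) \left(-17\right) 14 = - 8 i \sqrt{2} \left(-17\right) 14 = 136 i \sqrt{2} \cdot 14 = 1904 i \sqrt{2}$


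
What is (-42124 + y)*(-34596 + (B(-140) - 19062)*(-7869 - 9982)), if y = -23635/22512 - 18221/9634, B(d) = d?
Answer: -782863125711073383251/54220152 ≈ -1.4439e+13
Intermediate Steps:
y = -318945371/108440304 (y = -23635*1/22512 - 18221*1/9634 = -23635/22512 - 18221/9634 = -318945371/108440304 ≈ -2.9412)
(-42124 + y)*(-34596 + (B(-140) - 19062)*(-7869 - 9982)) = (-42124 - 318945371/108440304)*(-34596 + (-140 - 19062)*(-7869 - 9982)) = -4568258311067*(-34596 - 19202*(-17851))/108440304 = -4568258311067*(-34596 + 342774902)/108440304 = -4568258311067/108440304*342740306 = -782863125711073383251/54220152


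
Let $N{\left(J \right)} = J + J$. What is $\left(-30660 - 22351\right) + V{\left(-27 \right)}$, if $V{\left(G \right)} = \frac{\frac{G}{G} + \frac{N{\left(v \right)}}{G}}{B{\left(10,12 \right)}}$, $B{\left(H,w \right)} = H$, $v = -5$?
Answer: $- \frac{14312933}{270} \approx -53011.0$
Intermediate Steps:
$N{\left(J \right)} = 2 J$
$V{\left(G \right)} = \frac{1}{10} - \frac{1}{G}$ ($V{\left(G \right)} = \frac{\frac{G}{G} + \frac{2 \left(-5\right)}{G}}{10} = \left(1 - \frac{10}{G}\right) \frac{1}{10} = \frac{1}{10} - \frac{1}{G}$)
$\left(-30660 - 22351\right) + V{\left(-27 \right)} = \left(-30660 - 22351\right) + \frac{-10 - 27}{10 \left(-27\right)} = -53011 + \frac{1}{10} \left(- \frac{1}{27}\right) \left(-37\right) = -53011 + \frac{37}{270} = - \frac{14312933}{270}$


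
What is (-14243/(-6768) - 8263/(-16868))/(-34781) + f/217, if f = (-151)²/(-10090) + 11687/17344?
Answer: -8697402833318756267/1178029597512704247360 ≈ -0.0073830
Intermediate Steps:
f = -138769357/87500480 (f = 22801*(-1/10090) + 11687*(1/17344) = -22801/10090 + 11687/17344 = -138769357/87500480 ≈ -1.5859)
(-14243/(-6768) - 8263/(-16868))/(-34781) + f/217 = (-14243/(-6768) - 8263/(-16868))/(-34781) - 138769357/87500480/217 = (-14243*(-1/6768) - 8263*(-1/16868))*(-1/34781) - 138769357/87500480*1/217 = (14243/6768 + 8263/16868)*(-1/34781) - 138769357/18987604160 = (74043727/28540656)*(-1/34781) - 138769357/18987604160 = -74043727/992672556336 - 138769357/18987604160 = -8697402833318756267/1178029597512704247360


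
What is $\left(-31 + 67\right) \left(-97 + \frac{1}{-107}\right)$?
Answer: $- \frac{373680}{107} \approx -3492.3$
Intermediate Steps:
$\left(-31 + 67\right) \left(-97 + \frac{1}{-107}\right) = 36 \left(-97 - \frac{1}{107}\right) = 36 \left(- \frac{10380}{107}\right) = - \frac{373680}{107}$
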